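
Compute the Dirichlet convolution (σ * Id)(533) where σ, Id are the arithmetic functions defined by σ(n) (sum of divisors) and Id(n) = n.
(σ * Id)(533) = 2241

Divisors of 533: [1, 13, 41, 533]. For each d | 533:
  d = 1: σ(1) · Id(533/1) = 1 · 533 = 533
  d = 13: σ(13) · Id(533/13) = 14 · 41 = 574
  d = 41: σ(41) · Id(533/41) = 42 · 13 = 546
  d = 533: σ(533) · Id(533/533) = 588 · 1 = 588
Summing: (σ * Id)(533) = 533 + 574 + 546 + 588 = 2241.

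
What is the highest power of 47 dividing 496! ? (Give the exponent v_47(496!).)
v_47(496!) = 10

Legendre's formula: v_p(n!) = Σ_{k ≥ 1} ⌊n / p^k⌋. For p = 47, n = 496, the terms are:
  ⌊496/47^1⌋ = ⌊496/47⌋ = 10
(the next term ⌊496/47^2⌋ = 0, terminating the sum). Summing: v_47(496!) = 10 = 10.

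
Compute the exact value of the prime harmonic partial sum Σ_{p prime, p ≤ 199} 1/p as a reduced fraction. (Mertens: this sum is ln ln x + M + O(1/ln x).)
Σ 1/p = 15202313841027497739047080375538859939135227730139536997746371469607707132833646367/7799922041683461553249199106329813876687996789903550945093032474868511536164700810

π(199) = 46, so the primes ≤ 199 are [2, 3, 5, 7, 11, 13, 17, 19, 23, 29, 31, 37, 41, 43, 47, 53, 59, 61, 67, 71, 73, 79, 83, 89, 97, 101, 103, 107, 109, 113, 127, 131, 137, 139, 149, 151, 157, 163, 167, 173, 179, 181, 191, 193, 197, 199]. Summing 1/p over these primes: 15202313841027497739047080375538859939135227730139536997746371469607707132833646367/7799922041683461553249199106329813876687996789903550945093032474868511536164700810 ≈ 1.9490. Mertens estimate ln ln(199) + 0.2615 ≈ 1.9279.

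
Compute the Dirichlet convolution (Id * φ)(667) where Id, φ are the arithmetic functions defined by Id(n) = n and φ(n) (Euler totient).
(Id * φ)(667) = 2565

Divisors of 667: [1, 23, 29, 667]. For each d | 667:
  d = 1: Id(1) · φ(667/1) = 1 · 616 = 616
  d = 23: Id(23) · φ(667/23) = 23 · 28 = 644
  d = 29: Id(29) · φ(667/29) = 29 · 22 = 638
  d = 667: Id(667) · φ(667/667) = 667 · 1 = 667
Summing: (Id * φ)(667) = 616 + 644 + 638 + 667 = 2565.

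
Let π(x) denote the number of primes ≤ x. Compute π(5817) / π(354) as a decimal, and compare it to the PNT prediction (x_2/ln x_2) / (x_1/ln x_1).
π(5817)/π(354) = 763/71 ≈ 10.7465;  PNT prediction ≈ 11.1259.

π(354) = 71 and π(5817) = 763, so π(5817)/π(354) ≈ 10.7465. The PNT-predicted ratio is (5817/ln(5817)) / (354/ln(354)) ≈ 11.1259. The two agree to within a few percent, as expected.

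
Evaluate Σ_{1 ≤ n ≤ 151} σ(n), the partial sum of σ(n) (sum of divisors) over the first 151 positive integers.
Σ_{n ≤ 151} σ(n) = 18756

Compute σ(n) for each 1 ≤ n ≤ 151: σ(1) = 1, σ(2) = 3, σ(3) = 4, σ(4) = 7, σ(5) = 6, σ(6) = 12, σ(7) = 8, σ(8) = 15, σ(9) = 13, σ(10) = 18, σ(11) = 12, σ(12) = 28, σ(13) = 14, σ(14) = 24, σ(15) = 24, σ(16) = 31, σ(17) = 18, σ(18) = 39, σ(19) = 20, σ(20) = 42, σ(21) = 32, σ(22) = 36, σ(23) = 24, σ(24) = 60, σ(25) = 31, σ(26) = 42, σ(27) = 40, σ(28) = 56, σ(29) = 30, σ(30) = 72, σ(31) = 32, σ(32) = 63, σ(33) = 48, σ(34) = 54, σ(35) = 48, σ(36) = 91, σ(37) = 38, σ(38) = 60, σ(39) = 56, σ(40) = 90, σ(41) = 42, σ(42) = 96, σ(43) = 44, σ(44) = 84, σ(45) = 78, σ(46) = 72, σ(47) = 48, σ(48) = 124, σ(49) = 57, σ(50) = 93, σ(51) = 72, σ(52) = 98, σ(53) = 54, σ(54) = 120, σ(55) = 72, σ(56) = 120, σ(57) = 80, σ(58) = 90, σ(59) = 60, σ(60) = 168, σ(61) = 62, σ(62) = 96, σ(63) = 104, σ(64) = 127, σ(65) = 84, σ(66) = 144, σ(67) = 68, σ(68) = 126, σ(69) = 96, σ(70) = 144, σ(71) = 72, σ(72) = 195, σ(73) = 74, σ(74) = 114, σ(75) = 124, σ(76) = 140, σ(77) = 96, σ(78) = 168, σ(79) = 80, σ(80) = 186, σ(81) = 121, σ(82) = 126, σ(83) = 84, σ(84) = 224, σ(85) = 108, σ(86) = 132, σ(87) = 120, σ(88) = 180, σ(89) = 90, σ(90) = 234, σ(91) = 112, σ(92) = 168, σ(93) = 128, σ(94) = 144, σ(95) = 120, σ(96) = 252, σ(97) = 98, σ(98) = 171, σ(99) = 156, σ(100) = 217, σ(101) = 102, σ(102) = 216, σ(103) = 104, σ(104) = 210, σ(105) = 192, σ(106) = 162, σ(107) = 108, σ(108) = 280, σ(109) = 110, σ(110) = 216, σ(111) = 152, σ(112) = 248, σ(113) = 114, σ(114) = 240, σ(115) = 144, σ(116) = 210, σ(117) = 182, σ(118) = 180, σ(119) = 144, σ(120) = 360, σ(121) = 133, σ(122) = 186, σ(123) = 168, σ(124) = 224, σ(125) = 156, σ(126) = 312, σ(127) = 128, σ(128) = 255, σ(129) = 176, σ(130) = 252, σ(131) = 132, σ(132) = 336, σ(133) = 160, σ(134) = 204, σ(135) = 240, σ(136) = 270, σ(137) = 138, σ(138) = 288, σ(139) = 140, σ(140) = 336, σ(141) = 192, σ(142) = 216, σ(143) = 168, σ(144) = 403, σ(145) = 180, σ(146) = 222, σ(147) = 228, σ(148) = 266, σ(149) = 150, σ(150) = 372, σ(151) = 152. Summing all 151 values: 18756. (Average order: Σ_{n ≤ x} σ(n) ~ (π²/12) x². For x = 151, (π²/12)·151² ≈ 18753.07.)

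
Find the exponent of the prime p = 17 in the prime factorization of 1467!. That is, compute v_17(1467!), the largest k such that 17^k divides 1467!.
v_17(1467!) = 91

Legendre's formula: v_p(n!) = Σ_{k ≥ 1} ⌊n / p^k⌋. For p = 17, n = 1467, the terms are:
  ⌊1467/17^1⌋ = ⌊1467/17⌋ = 86
  ⌊1467/17^2⌋ = ⌊1467/289⌋ = 5
(the next term ⌊1467/17^3⌋ = 0, terminating the sum). Summing: v_17(1467!) = 86 + 5 = 91.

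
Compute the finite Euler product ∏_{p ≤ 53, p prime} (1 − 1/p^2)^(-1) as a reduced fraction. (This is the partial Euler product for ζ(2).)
∏ = 35034630647548196605993834769/21373637931227167970033664000

The primes p ≤ 53 are [2, 3, 5, 7, 11, 13, 17, 19, 23, 29, 31, 37, 41, 43, 47, 53]. For each prime, (1 − 1/p^2)^(-1) = p^2 / (p^2 − 1). The product is (1 − 1/2^2)^(-1), (1 − 1/3^2)^(-1), (1 − 1/5^2)^(-1), (1 − 1/7^2)^(-1), (1 − 1/11^2)^(-1), (1 − 1/13^2)^(-1), (1 − 1/17^2)^(-1), (1 − 1/19^2)^(-1), (1 − 1/23^2)^(-1), (1 − 1/29^2)^(-1), (1 − 1/31^2)^(-1), (1 − 1/37^2)^(-1), (1 − 1/41^2)^(-1), (1 − 1/43^2)^(-1), (1 − 1/47^2)^(-1), (1 − 1/53^2)^(-1) = ∏ p^2 / (p^2 − 1) = 35034630647548196605993834769/21373637931227167970033664000.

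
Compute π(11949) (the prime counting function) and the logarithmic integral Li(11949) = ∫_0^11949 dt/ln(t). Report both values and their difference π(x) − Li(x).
π(11949) = 1432;  Li(11949) ≈ 1455.67;  π(x) − Li(x) ≈ -23.67.

Direct count of primes ≤ 11949 gives π(11949) = 1432. Numerical evaluation of the logarithmic integral gives Li(11949) ≈ 1455.67. The difference π(x) − Li(x) ≈ -23.67 is typically negative for small/moderate x (Li(x) overestimates), though Littlewood's theorem shows this sign changes infinitely often.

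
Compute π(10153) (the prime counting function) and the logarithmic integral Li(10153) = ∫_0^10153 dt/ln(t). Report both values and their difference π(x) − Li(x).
π(10153) = 1246;  Li(10153) ≈ 1262.74;  π(x) − Li(x) ≈ -16.74.

Direct count of primes ≤ 10153 gives π(10153) = 1246. Numerical evaluation of the logarithmic integral gives Li(10153) ≈ 1262.74. The difference π(x) − Li(x) ≈ -16.74 is typically negative for small/moderate x (Li(x) overestimates), though Littlewood's theorem shows this sign changes infinitely often.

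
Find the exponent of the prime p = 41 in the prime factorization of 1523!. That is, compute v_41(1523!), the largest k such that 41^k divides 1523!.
v_41(1523!) = 37

Legendre's formula: v_p(n!) = Σ_{k ≥ 1} ⌊n / p^k⌋. For p = 41, n = 1523, the terms are:
  ⌊1523/41^1⌋ = ⌊1523/41⌋ = 37
(the next term ⌊1523/41^2⌋ = 0, terminating the sum). Summing: v_41(1523!) = 37 = 37.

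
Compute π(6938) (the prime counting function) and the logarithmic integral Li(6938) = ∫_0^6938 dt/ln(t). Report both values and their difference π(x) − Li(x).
π(6938) = 890;  Li(6938) ≈ 907.32;  π(x) − Li(x) ≈ -17.32.

Direct count of primes ≤ 6938 gives π(6938) = 890. Numerical evaluation of the logarithmic integral gives Li(6938) ≈ 907.32. The difference π(x) − Li(x) ≈ -17.32 is typically negative for small/moderate x (Li(x) overestimates), though Littlewood's theorem shows this sign changes infinitely often.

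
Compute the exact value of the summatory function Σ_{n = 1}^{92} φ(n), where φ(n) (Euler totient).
Σ_{n ≤ 92} φ(n) = 2596

Compute φ(n) for each 1 ≤ n ≤ 92: φ(1) = 1, φ(2) = 1, φ(3) = 2, φ(4) = 2, φ(5) = 4, φ(6) = 2, φ(7) = 6, φ(8) = 4, φ(9) = 6, φ(10) = 4, φ(11) = 10, φ(12) = 4, φ(13) = 12, φ(14) = 6, φ(15) = 8, φ(16) = 8, φ(17) = 16, φ(18) = 6, φ(19) = 18, φ(20) = 8, φ(21) = 12, φ(22) = 10, φ(23) = 22, φ(24) = 8, φ(25) = 20, φ(26) = 12, φ(27) = 18, φ(28) = 12, φ(29) = 28, φ(30) = 8, φ(31) = 30, φ(32) = 16, φ(33) = 20, φ(34) = 16, φ(35) = 24, φ(36) = 12, φ(37) = 36, φ(38) = 18, φ(39) = 24, φ(40) = 16, φ(41) = 40, φ(42) = 12, φ(43) = 42, φ(44) = 20, φ(45) = 24, φ(46) = 22, φ(47) = 46, φ(48) = 16, φ(49) = 42, φ(50) = 20, φ(51) = 32, φ(52) = 24, φ(53) = 52, φ(54) = 18, φ(55) = 40, φ(56) = 24, φ(57) = 36, φ(58) = 28, φ(59) = 58, φ(60) = 16, φ(61) = 60, φ(62) = 30, φ(63) = 36, φ(64) = 32, φ(65) = 48, φ(66) = 20, φ(67) = 66, φ(68) = 32, φ(69) = 44, φ(70) = 24, φ(71) = 70, φ(72) = 24, φ(73) = 72, φ(74) = 36, φ(75) = 40, φ(76) = 36, φ(77) = 60, φ(78) = 24, φ(79) = 78, φ(80) = 32, φ(81) = 54, φ(82) = 40, φ(83) = 82, φ(84) = 24, φ(85) = 64, φ(86) = 42, φ(87) = 56, φ(88) = 40, φ(89) = 88, φ(90) = 24, φ(91) = 72, φ(92) = 44. Summing all 92 values: 2596. (Average order: Σ_{n ≤ x} φ(n) ~ (3/π²) x². For x = 92, (3/π²)·92² ≈ 2572.75.)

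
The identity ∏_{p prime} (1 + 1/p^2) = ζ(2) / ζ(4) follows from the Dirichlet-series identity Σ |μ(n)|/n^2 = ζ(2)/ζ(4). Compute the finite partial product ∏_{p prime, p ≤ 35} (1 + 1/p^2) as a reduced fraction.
∏ = 7292191856800000/4827887490090357

The primes p ≤ 35 are [2, 3, 5, 7, 11, 13, 17, 19, 23, 29, 31]. For each, (1 + 1/p^2) = (p^2 + 1)/p^2. Multiplying these fractions over p ∈ [2, 3, 5, 7, 11, 13, 17, 19, 23, 29, 31] gives 7292191856800000/4827887490090357. (In the limit P → ∞ this tends to ζ(2)/ζ(4).)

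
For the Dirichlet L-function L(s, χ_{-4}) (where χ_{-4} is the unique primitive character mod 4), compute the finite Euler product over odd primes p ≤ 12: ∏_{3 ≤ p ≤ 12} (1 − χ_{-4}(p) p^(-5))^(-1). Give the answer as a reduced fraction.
∏ = 5662435865625/5684292116992

The odd primes p ≤ 12 are [3, 5, 7, 11]. For each, χ(p) = 1 if p ≡ 1 mod 4, χ(p) = −1 if p ≡ 3 mod 4. Taking (1 − χ(p)/p^5)^(-1) = p^5/(p^5 − χ(p)): (1 − (-1)/3^5)^(-1) · (1 − (1)/5^5)^(-1) · (1 − (-1)/7^5)^(-1) · (1 − (-1)/11^5)^(-1) = 5662435865625/5684292116992.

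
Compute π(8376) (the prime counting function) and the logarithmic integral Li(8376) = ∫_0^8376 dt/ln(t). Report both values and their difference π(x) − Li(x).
π(8376) = 1048;  Li(8376) ≈ 1068.15;  π(x) − Li(x) ≈ -20.15.

Direct count of primes ≤ 8376 gives π(8376) = 1048. Numerical evaluation of the logarithmic integral gives Li(8376) ≈ 1068.15. The difference π(x) − Li(x) ≈ -20.15 is typically negative for small/moderate x (Li(x) overestimates), though Littlewood's theorem shows this sign changes infinitely often.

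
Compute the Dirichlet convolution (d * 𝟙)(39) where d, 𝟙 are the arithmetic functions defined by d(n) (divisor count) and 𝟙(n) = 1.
(d * 𝟙)(39) = 9

Divisors of 39: [1, 3, 13, 39]. For each d | 39:
  d = 1: d(1) · 𝟙(39/1) = 1 · 1 = 1
  d = 3: d(3) · 𝟙(39/3) = 2 · 1 = 2
  d = 13: d(13) · 𝟙(39/13) = 2 · 1 = 2
  d = 39: d(39) · 𝟙(39/39) = 4 · 1 = 4
Summing: (d * 𝟙)(39) = 1 + 2 + 2 + 4 = 9.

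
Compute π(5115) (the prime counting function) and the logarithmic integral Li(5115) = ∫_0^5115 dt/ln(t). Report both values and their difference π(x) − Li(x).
π(5115) = 684;  Li(5115) ≈ 697.76;  π(x) − Li(x) ≈ -13.76.

Direct count of primes ≤ 5115 gives π(5115) = 684. Numerical evaluation of the logarithmic integral gives Li(5115) ≈ 697.76. The difference π(x) − Li(x) ≈ -13.76 is typically negative for small/moderate x (Li(x) overestimates), though Littlewood's theorem shows this sign changes infinitely often.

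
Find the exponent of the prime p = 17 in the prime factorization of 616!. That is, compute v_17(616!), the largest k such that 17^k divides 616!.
v_17(616!) = 38

Legendre's formula: v_p(n!) = Σ_{k ≥ 1} ⌊n / p^k⌋. For p = 17, n = 616, the terms are:
  ⌊616/17^1⌋ = ⌊616/17⌋ = 36
  ⌊616/17^2⌋ = ⌊616/289⌋ = 2
(the next term ⌊616/17^3⌋ = 0, terminating the sum). Summing: v_17(616!) = 36 + 2 = 38.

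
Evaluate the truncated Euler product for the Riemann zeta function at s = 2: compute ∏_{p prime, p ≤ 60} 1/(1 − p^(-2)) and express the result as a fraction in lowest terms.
∏ = 4205363768417768013291880649341/2564836551747260156404039680000

The primes p ≤ 60 are [2, 3, 5, 7, 11, 13, 17, 19, 23, 29, 31, 37, 41, 43, 47, 53, 59]. For each prime, (1 − 1/p^2)^(-1) = p^2 / (p^2 − 1). The product is (1 − 1/2^2)^(-1), (1 − 1/3^2)^(-1), (1 − 1/5^2)^(-1), (1 − 1/7^2)^(-1), (1 − 1/11^2)^(-1), (1 − 1/13^2)^(-1), (1 − 1/17^2)^(-1), (1 − 1/19^2)^(-1), (1 − 1/23^2)^(-1), (1 − 1/29^2)^(-1), (1 − 1/31^2)^(-1), (1 − 1/37^2)^(-1), (1 − 1/41^2)^(-1), (1 − 1/43^2)^(-1), (1 − 1/47^2)^(-1), (1 − 1/53^2)^(-1), (1 − 1/59^2)^(-1) = ∏ p^2 / (p^2 − 1) = 4205363768417768013291880649341/2564836551747260156404039680000.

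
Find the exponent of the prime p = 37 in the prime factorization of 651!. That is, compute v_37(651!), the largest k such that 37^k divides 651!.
v_37(651!) = 17

Legendre's formula: v_p(n!) = Σ_{k ≥ 1} ⌊n / p^k⌋. For p = 37, n = 651, the terms are:
  ⌊651/37^1⌋ = ⌊651/37⌋ = 17
(the next term ⌊651/37^2⌋ = 0, terminating the sum). Summing: v_37(651!) = 17 = 17.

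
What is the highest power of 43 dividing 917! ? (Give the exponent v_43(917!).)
v_43(917!) = 21

Legendre's formula: v_p(n!) = Σ_{k ≥ 1} ⌊n / p^k⌋. For p = 43, n = 917, the terms are:
  ⌊917/43^1⌋ = ⌊917/43⌋ = 21
(the next term ⌊917/43^2⌋ = 0, terminating the sum). Summing: v_43(917!) = 21 = 21.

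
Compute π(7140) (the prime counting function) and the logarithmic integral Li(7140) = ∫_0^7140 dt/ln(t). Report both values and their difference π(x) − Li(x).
π(7140) = 914;  Li(7140) ≈ 930.13;  π(x) − Li(x) ≈ -16.13.

Direct count of primes ≤ 7140 gives π(7140) = 914. Numerical evaluation of the logarithmic integral gives Li(7140) ≈ 930.13. The difference π(x) − Li(x) ≈ -16.13 is typically negative for small/moderate x (Li(x) overestimates), though Littlewood's theorem shows this sign changes infinitely often.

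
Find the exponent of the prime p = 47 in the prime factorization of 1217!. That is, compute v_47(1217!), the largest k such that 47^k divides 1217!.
v_47(1217!) = 25

Legendre's formula: v_p(n!) = Σ_{k ≥ 1} ⌊n / p^k⌋. For p = 47, n = 1217, the terms are:
  ⌊1217/47^1⌋ = ⌊1217/47⌋ = 25
(the next term ⌊1217/47^2⌋ = 0, terminating the sum). Summing: v_47(1217!) = 25 = 25.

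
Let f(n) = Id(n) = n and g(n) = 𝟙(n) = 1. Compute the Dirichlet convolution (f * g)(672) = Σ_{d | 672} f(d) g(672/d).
(Id * 𝟙)(672) = 2016

Divisors of 672: [1, 2, 3, 4, 6, 7, 8, 12, 14, 16, 21, 24, 28, 32, 42, 48, 56, 84, 96, 112, 168, 224, 336, 672]. For each d | 672:
  d = 1: Id(1) · 𝟙(672/1) = 1 · 1 = 1
  d = 2: Id(2) · 𝟙(672/2) = 2 · 1 = 2
  d = 3: Id(3) · 𝟙(672/3) = 3 · 1 = 3
  d = 4: Id(4) · 𝟙(672/4) = 4 · 1 = 4
  d = 6: Id(6) · 𝟙(672/6) = 6 · 1 = 6
  d = 7: Id(7) · 𝟙(672/7) = 7 · 1 = 7
  d = 8: Id(8) · 𝟙(672/8) = 8 · 1 = 8
  d = 12: Id(12) · 𝟙(672/12) = 12 · 1 = 12
  d = 14: Id(14) · 𝟙(672/14) = 14 · 1 = 14
  d = 16: Id(16) · 𝟙(672/16) = 16 · 1 = 16
  d = 21: Id(21) · 𝟙(672/21) = 21 · 1 = 21
  d = 24: Id(24) · 𝟙(672/24) = 24 · 1 = 24
  d = 28: Id(28) · 𝟙(672/28) = 28 · 1 = 28
  d = 32: Id(32) · 𝟙(672/32) = 32 · 1 = 32
  d = 42: Id(42) · 𝟙(672/42) = 42 · 1 = 42
  d = 48: Id(48) · 𝟙(672/48) = 48 · 1 = 48
  d = 56: Id(56) · 𝟙(672/56) = 56 · 1 = 56
  d = 84: Id(84) · 𝟙(672/84) = 84 · 1 = 84
  d = 96: Id(96) · 𝟙(672/96) = 96 · 1 = 96
  d = 112: Id(112) · 𝟙(672/112) = 112 · 1 = 112
  d = 168: Id(168) · 𝟙(672/168) = 168 · 1 = 168
  d = 224: Id(224) · 𝟙(672/224) = 224 · 1 = 224
  d = 336: Id(336) · 𝟙(672/336) = 336 · 1 = 336
  d = 672: Id(672) · 𝟙(672/672) = 672 · 1 = 672
Summing: (Id * 𝟙)(672) = 1 + 2 + 3 + 4 + 6 + 7 + 8 + 12 + 14 + 16 + 21 + 24 + 28 + 32 + 42 + 48 + 56 + 84 + 96 + 112 + 168 + 224 + 336 + 672 = 2016.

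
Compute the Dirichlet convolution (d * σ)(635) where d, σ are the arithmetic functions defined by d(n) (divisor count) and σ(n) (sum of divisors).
(d * σ)(635) = 1040

Divisors of 635: [1, 5, 127, 635]. For each d | 635:
  d = 1: d(1) · σ(635/1) = 1 · 768 = 768
  d = 5: d(5) · σ(635/5) = 2 · 128 = 256
  d = 127: d(127) · σ(635/127) = 2 · 6 = 12
  d = 635: d(635) · σ(635/635) = 4 · 1 = 4
Summing: (d * σ)(635) = 768 + 256 + 12 + 4 = 1040.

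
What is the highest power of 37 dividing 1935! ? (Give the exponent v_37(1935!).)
v_37(1935!) = 53

Legendre's formula: v_p(n!) = Σ_{k ≥ 1} ⌊n / p^k⌋. For p = 37, n = 1935, the terms are:
  ⌊1935/37^1⌋ = ⌊1935/37⌋ = 52
  ⌊1935/37^2⌋ = ⌊1935/1369⌋ = 1
(the next term ⌊1935/37^3⌋ = 0, terminating the sum). Summing: v_37(1935!) = 52 + 1 = 53.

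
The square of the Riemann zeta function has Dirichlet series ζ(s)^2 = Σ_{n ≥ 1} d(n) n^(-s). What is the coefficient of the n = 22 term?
d(22) = 4

ζ(s)^2 = (Σ 1/m^s)(Σ 1/k^s). The coefficient of 1/n^s in the product is the number of ordered pairs (m, k) with mk = n, which equals d(n). For n = 22, divisors are [1, 2, 11, 22], so d(22) = 4.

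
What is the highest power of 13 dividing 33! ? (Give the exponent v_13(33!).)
v_13(33!) = 2

Legendre's formula: v_p(n!) = Σ_{k ≥ 1} ⌊n / p^k⌋. For p = 13, n = 33, the terms are:
  ⌊33/13^1⌋ = ⌊33/13⌋ = 2
(the next term ⌊33/13^2⌋ = 0, terminating the sum). Summing: v_13(33!) = 2 = 2.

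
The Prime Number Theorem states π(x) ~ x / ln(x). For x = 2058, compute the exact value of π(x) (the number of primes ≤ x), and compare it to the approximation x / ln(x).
π(2058) = 310;  x/ln(x) ≈ 269.74;  relative error ≈ 12.99%.

Directly count primes up to 2058: π(2058) = 310. The PNT approximation gives 2058/ln(2058) ≈ 2058/7.62949 ≈ 269.74. Relative error (π(x) − x/ln(x)) / π(x) ≈ 12.99%; the approximation is known to undercount slightly (Li(x) is a better estimate).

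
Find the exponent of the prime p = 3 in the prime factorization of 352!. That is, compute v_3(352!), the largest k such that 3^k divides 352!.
v_3(352!) = 174

Legendre's formula: v_p(n!) = Σ_{k ≥ 1} ⌊n / p^k⌋. For p = 3, n = 352, the terms are:
  ⌊352/3^1⌋ = ⌊352/3⌋ = 117
  ⌊352/3^2⌋ = ⌊352/9⌋ = 39
  ⌊352/3^3⌋ = ⌊352/27⌋ = 13
  ⌊352/3^4⌋ = ⌊352/81⌋ = 4
  ⌊352/3^5⌋ = ⌊352/243⌋ = 1
(the next term ⌊352/3^6⌋ = 0, terminating the sum). Summing: v_3(352!) = 117 + 39 + 13 + 4 + 1 = 174.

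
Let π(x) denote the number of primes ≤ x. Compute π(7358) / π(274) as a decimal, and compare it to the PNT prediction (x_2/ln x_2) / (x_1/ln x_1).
π(7358)/π(274) = 937/58 ≈ 16.1552;  PNT prediction ≈ 16.9298.

π(274) = 58 and π(7358) = 937, so π(7358)/π(274) ≈ 16.1552. The PNT-predicted ratio is (7358/ln(7358)) / (274/ln(274)) ≈ 16.9298. The two agree to within a few percent, as expected.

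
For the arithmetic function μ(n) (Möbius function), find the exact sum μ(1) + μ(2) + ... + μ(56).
Σ_{n ≤ 56} μ(n) = -2

Compute μ(n) for each 1 ≤ n ≤ 56: μ(1) = 1, μ(2) = -1, μ(3) = -1, μ(4) = 0, μ(5) = -1, μ(6) = 1, μ(7) = -1, μ(8) = 0, μ(9) = 0, μ(10) = 1, μ(11) = -1, μ(12) = 0, μ(13) = -1, μ(14) = 1, μ(15) = 1, μ(16) = 0, μ(17) = -1, μ(18) = 0, μ(19) = -1, μ(20) = 0, μ(21) = 1, μ(22) = 1, μ(23) = -1, μ(24) = 0, μ(25) = 0, μ(26) = 1, μ(27) = 0, μ(28) = 0, μ(29) = -1, μ(30) = -1, μ(31) = -1, μ(32) = 0, μ(33) = 1, μ(34) = 1, μ(35) = 1, μ(36) = 0, μ(37) = -1, μ(38) = 1, μ(39) = 1, μ(40) = 0, μ(41) = -1, μ(42) = -1, μ(43) = -1, μ(44) = 0, μ(45) = 0, μ(46) = 1, μ(47) = -1, μ(48) = 0, μ(49) = 0, μ(50) = 0, μ(51) = 1, μ(52) = 0, μ(53) = -1, μ(54) = 0, μ(55) = 1, μ(56) = 0. Summing all 56 values: -2. (Mertens function M(x) = Σ_{n ≤ x} μ(n); on average M(x) should be small (PNT ⟺ M(x) = o(x)).)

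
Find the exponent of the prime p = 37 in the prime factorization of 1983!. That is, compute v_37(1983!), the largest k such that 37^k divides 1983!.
v_37(1983!) = 54

Legendre's formula: v_p(n!) = Σ_{k ≥ 1} ⌊n / p^k⌋. For p = 37, n = 1983, the terms are:
  ⌊1983/37^1⌋ = ⌊1983/37⌋ = 53
  ⌊1983/37^2⌋ = ⌊1983/1369⌋ = 1
(the next term ⌊1983/37^3⌋ = 0, terminating the sum). Summing: v_37(1983!) = 53 + 1 = 54.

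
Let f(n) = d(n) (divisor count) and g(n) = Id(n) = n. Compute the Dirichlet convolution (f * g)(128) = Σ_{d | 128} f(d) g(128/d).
(d * Id)(128) = 502

Divisors of 128: [1, 2, 4, 8, 16, 32, 64, 128]. For each d | 128:
  d = 1: d(1) · Id(128/1) = 1 · 128 = 128
  d = 2: d(2) · Id(128/2) = 2 · 64 = 128
  d = 4: d(4) · Id(128/4) = 3 · 32 = 96
  d = 8: d(8) · Id(128/8) = 4 · 16 = 64
  d = 16: d(16) · Id(128/16) = 5 · 8 = 40
  d = 32: d(32) · Id(128/32) = 6 · 4 = 24
  d = 64: d(64) · Id(128/64) = 7 · 2 = 14
  d = 128: d(128) · Id(128/128) = 8 · 1 = 8
Summing: (d * Id)(128) = 128 + 128 + 96 + 64 + 40 + 24 + 14 + 8 = 502.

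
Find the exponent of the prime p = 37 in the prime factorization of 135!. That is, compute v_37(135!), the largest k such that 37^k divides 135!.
v_37(135!) = 3

Legendre's formula: v_p(n!) = Σ_{k ≥ 1} ⌊n / p^k⌋. For p = 37, n = 135, the terms are:
  ⌊135/37^1⌋ = ⌊135/37⌋ = 3
(the next term ⌊135/37^2⌋ = 0, terminating the sum). Summing: v_37(135!) = 3 = 3.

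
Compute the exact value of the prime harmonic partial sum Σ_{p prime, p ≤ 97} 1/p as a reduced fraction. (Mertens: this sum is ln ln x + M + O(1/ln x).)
Σ 1/p = 4156517583588203716343221884611037839/2305567963945518424753102147331756070

π(97) = 25, so the primes ≤ 97 are [2, 3, 5, 7, 11, 13, 17, 19, 23, 29, 31, 37, 41, 43, 47, 53, 59, 61, 67, 71, 73, 79, 83, 89, 97]. Summing 1/p over these primes: 4156517583588203716343221884611037839/2305567963945518424753102147331756070 ≈ 1.8028. Mertens estimate ln ln(97) + 0.2615 ≈ 1.7820.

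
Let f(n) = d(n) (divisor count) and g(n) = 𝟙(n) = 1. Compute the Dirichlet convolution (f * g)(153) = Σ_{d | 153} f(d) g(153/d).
(d * 𝟙)(153) = 18

Divisors of 153: [1, 3, 9, 17, 51, 153]. For each d | 153:
  d = 1: d(1) · 𝟙(153/1) = 1 · 1 = 1
  d = 3: d(3) · 𝟙(153/3) = 2 · 1 = 2
  d = 9: d(9) · 𝟙(153/9) = 3 · 1 = 3
  d = 17: d(17) · 𝟙(153/17) = 2 · 1 = 2
  d = 51: d(51) · 𝟙(153/51) = 4 · 1 = 4
  d = 153: d(153) · 𝟙(153/153) = 6 · 1 = 6
Summing: (d * 𝟙)(153) = 1 + 2 + 3 + 2 + 4 + 6 = 18.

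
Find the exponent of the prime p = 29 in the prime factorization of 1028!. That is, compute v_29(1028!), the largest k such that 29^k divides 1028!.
v_29(1028!) = 36

Legendre's formula: v_p(n!) = Σ_{k ≥ 1} ⌊n / p^k⌋. For p = 29, n = 1028, the terms are:
  ⌊1028/29^1⌋ = ⌊1028/29⌋ = 35
  ⌊1028/29^2⌋ = ⌊1028/841⌋ = 1
(the next term ⌊1028/29^3⌋ = 0, terminating the sum). Summing: v_29(1028!) = 35 + 1 = 36.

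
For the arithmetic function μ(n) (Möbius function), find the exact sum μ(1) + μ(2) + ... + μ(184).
Σ_{n ≤ 184} μ(n) = -4

Compute μ(n) for each 1 ≤ n ≤ 184: μ(1) = 1, μ(2) = -1, μ(3) = -1, μ(4) = 0, μ(5) = -1, μ(6) = 1, μ(7) = -1, μ(8) = 0, μ(9) = 0, μ(10) = 1, μ(11) = -1, μ(12) = 0, μ(13) = -1, μ(14) = 1, μ(15) = 1, μ(16) = 0, μ(17) = -1, μ(18) = 0, μ(19) = -1, μ(20) = 0, μ(21) = 1, μ(22) = 1, μ(23) = -1, μ(24) = 0, μ(25) = 0, μ(26) = 1, μ(27) = 0, μ(28) = 0, μ(29) = -1, μ(30) = -1, μ(31) = -1, μ(32) = 0, μ(33) = 1, μ(34) = 1, μ(35) = 1, μ(36) = 0, μ(37) = -1, μ(38) = 1, μ(39) = 1, μ(40) = 0, μ(41) = -1, μ(42) = -1, μ(43) = -1, μ(44) = 0, μ(45) = 0, μ(46) = 1, μ(47) = -1, μ(48) = 0, μ(49) = 0, μ(50) = 0, μ(51) = 1, μ(52) = 0, μ(53) = -1, μ(54) = 0, μ(55) = 1, μ(56) = 0, μ(57) = 1, μ(58) = 1, μ(59) = -1, μ(60) = 0, μ(61) = -1, μ(62) = 1, μ(63) = 0, μ(64) = 0, μ(65) = 1, μ(66) = -1, μ(67) = -1, μ(68) = 0, μ(69) = 1, μ(70) = -1, μ(71) = -1, μ(72) = 0, μ(73) = -1, μ(74) = 1, μ(75) = 0, μ(76) = 0, μ(77) = 1, μ(78) = -1, μ(79) = -1, μ(80) = 0, μ(81) = 0, μ(82) = 1, μ(83) = -1, μ(84) = 0, μ(85) = 1, μ(86) = 1, μ(87) = 1, μ(88) = 0, μ(89) = -1, μ(90) = 0, μ(91) = 1, μ(92) = 0, μ(93) = 1, μ(94) = 1, μ(95) = 1, μ(96) = 0, μ(97) = -1, μ(98) = 0, μ(99) = 0, μ(100) = 0, μ(101) = -1, μ(102) = -1, μ(103) = -1, μ(104) = 0, μ(105) = -1, μ(106) = 1, μ(107) = -1, μ(108) = 0, μ(109) = -1, μ(110) = -1, μ(111) = 1, μ(112) = 0, μ(113) = -1, μ(114) = -1, μ(115) = 1, μ(116) = 0, μ(117) = 0, μ(118) = 1, μ(119) = 1, μ(120) = 0, μ(121) = 0, μ(122) = 1, μ(123) = 1, μ(124) = 0, μ(125) = 0, μ(126) = 0, μ(127) = -1, μ(128) = 0, μ(129) = 1, μ(130) = -1, μ(131) = -1, μ(132) = 0, μ(133) = 1, μ(134) = 1, μ(135) = 0, μ(136) = 0, μ(137) = -1, μ(138) = -1, μ(139) = -1, μ(140) = 0, μ(141) = 1, μ(142) = 1, μ(143) = 1, μ(144) = 0, μ(145) = 1, μ(146) = 1, μ(147) = 0, μ(148) = 0, μ(149) = -1, μ(150) = 0, μ(151) = -1, μ(152) = 0, μ(153) = 0, μ(154) = -1, μ(155) = 1, μ(156) = 0, μ(157) = -1, μ(158) = 1, μ(159) = 1, μ(160) = 0, μ(161) = 1, μ(162) = 0, μ(163) = -1, μ(164) = 0, μ(165) = -1, μ(166) = 1, μ(167) = -1, μ(168) = 0, μ(169) = 0, μ(170) = -1, μ(171) = 0, μ(172) = 0, μ(173) = -1, μ(174) = -1, μ(175) = 0, μ(176) = 0, μ(177) = 1, μ(178) = 1, μ(179) = -1, μ(180) = 0, μ(181) = -1, μ(182) = -1, μ(183) = 1, μ(184) = 0. Summing all 184 values: -4. (Mertens function M(x) = Σ_{n ≤ x} μ(n); on average M(x) should be small (PNT ⟺ M(x) = o(x)).)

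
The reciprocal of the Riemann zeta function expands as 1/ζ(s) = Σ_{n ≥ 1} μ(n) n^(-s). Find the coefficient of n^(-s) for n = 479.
μ(479) = -1

Factor n = 479 = 479. μ(n) = 0 if any exponent ≥ 2 (not squarefree); otherwise μ(n) = (−1)^{ω(n)} where ω(n) is the number of distinct prime factors. Applying: μ(479) = -1.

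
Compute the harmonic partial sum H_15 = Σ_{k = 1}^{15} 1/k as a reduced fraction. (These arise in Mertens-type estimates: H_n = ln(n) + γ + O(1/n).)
H_15 = 1195757/360360

Direct summation: H_15 = 1 + 1/2 + ... + 1/15. The least common denominator is lcm(1, ..., 15) = 360360; over this denominator the numerator is 360360 + 180180 + 120120 + 90090 + 72072 + 60060 + 51480 + 45045 + 40040 + 36036 + 32760 + 30030 + 27720 + 25740 + 24024 = 1195757, so H_15 = 1195757/360360 (already in lowest terms) ≈ 3.31823. (The PNT-adjacent estimate ln(15) + γ ≈ 3.28527 matches within O(1/n).)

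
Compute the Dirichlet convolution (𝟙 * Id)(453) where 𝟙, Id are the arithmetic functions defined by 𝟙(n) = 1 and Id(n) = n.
(𝟙 * Id)(453) = 608

Divisors of 453: [1, 3, 151, 453]. For each d | 453:
  d = 1: 𝟙(1) · Id(453/1) = 1 · 453 = 453
  d = 3: 𝟙(3) · Id(453/3) = 1 · 151 = 151
  d = 151: 𝟙(151) · Id(453/151) = 1 · 3 = 3
  d = 453: 𝟙(453) · Id(453/453) = 1 · 1 = 1
Summing: (𝟙 * Id)(453) = 453 + 151 + 3 + 1 = 608.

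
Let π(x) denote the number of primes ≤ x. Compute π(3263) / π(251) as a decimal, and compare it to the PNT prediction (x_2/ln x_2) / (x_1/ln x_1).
π(3263)/π(251) = 461/54 ≈ 8.5370;  PNT prediction ≈ 8.8785.

π(251) = 54 and π(3263) = 461, so π(3263)/π(251) ≈ 8.5370. The PNT-predicted ratio is (3263/ln(3263)) / (251/ln(251)) ≈ 8.8785. The two agree to within a few percent, as expected.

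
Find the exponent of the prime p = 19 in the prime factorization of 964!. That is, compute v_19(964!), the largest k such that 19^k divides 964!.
v_19(964!) = 52

Legendre's formula: v_p(n!) = Σ_{k ≥ 1} ⌊n / p^k⌋. For p = 19, n = 964, the terms are:
  ⌊964/19^1⌋ = ⌊964/19⌋ = 50
  ⌊964/19^2⌋ = ⌊964/361⌋ = 2
(the next term ⌊964/19^3⌋ = 0, terminating the sum). Summing: v_19(964!) = 50 + 2 = 52.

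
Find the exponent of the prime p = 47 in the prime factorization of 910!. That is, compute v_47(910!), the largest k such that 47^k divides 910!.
v_47(910!) = 19

Legendre's formula: v_p(n!) = Σ_{k ≥ 1} ⌊n / p^k⌋. For p = 47, n = 910, the terms are:
  ⌊910/47^1⌋ = ⌊910/47⌋ = 19
(the next term ⌊910/47^2⌋ = 0, terminating the sum). Summing: v_47(910!) = 19 = 19.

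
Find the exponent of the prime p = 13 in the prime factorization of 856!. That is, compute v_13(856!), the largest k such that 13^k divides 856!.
v_13(856!) = 70

Legendre's formula: v_p(n!) = Σ_{k ≥ 1} ⌊n / p^k⌋. For p = 13, n = 856, the terms are:
  ⌊856/13^1⌋ = ⌊856/13⌋ = 65
  ⌊856/13^2⌋ = ⌊856/169⌋ = 5
(the next term ⌊856/13^3⌋ = 0, terminating the sum). Summing: v_13(856!) = 65 + 5 = 70.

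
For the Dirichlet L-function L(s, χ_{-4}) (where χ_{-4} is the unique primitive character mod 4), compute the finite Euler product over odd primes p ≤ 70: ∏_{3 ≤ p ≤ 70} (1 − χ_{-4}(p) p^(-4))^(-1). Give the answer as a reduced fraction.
∏ = 1651066280281380138536686837541579766361280941939967829361597654494040671703/1669523570694536178861740034086625672835197425049896317943747132528787456000

The odd primes p ≤ 70 are [3, 5, 7, 11, 13, 17, 19, 23, 29, 31, 37, 41, 43, 47, 53, 59, 61, 67]. For each, χ(p) = 1 if p ≡ 1 mod 4, χ(p) = −1 if p ≡ 3 mod 4. Taking (1 − χ(p)/p^4)^(-1) = p^4/(p^4 − χ(p)): (1 − (-1)/3^4)^(-1) · (1 − (1)/5^4)^(-1) · (1 − (-1)/7^4)^(-1) · (1 − (-1)/11^4)^(-1) · (1 − (1)/13^4)^(-1) · (1 − (1)/17^4)^(-1) · (1 − (-1)/19^4)^(-1) · (1 − (-1)/23^4)^(-1) · (1 − (1)/29^4)^(-1) · (1 − (-1)/31^4)^(-1) · (1 − (1)/37^4)^(-1) · (1 − (1)/41^4)^(-1) · (1 − (-1)/43^4)^(-1) · (1 − (-1)/47^4)^(-1) · (1 − (1)/53^4)^(-1) · (1 − (-1)/59^4)^(-1) · (1 − (1)/61^4)^(-1) · (1 − (-1)/67^4)^(-1) = 1651066280281380138536686837541579766361280941939967829361597654494040671703/1669523570694536178861740034086625672835197425049896317943747132528787456000.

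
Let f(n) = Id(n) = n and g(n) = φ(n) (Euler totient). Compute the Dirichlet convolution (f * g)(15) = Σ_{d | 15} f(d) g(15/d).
(Id * φ)(15) = 45

Divisors of 15: [1, 3, 5, 15]. For each d | 15:
  d = 1: Id(1) · φ(15/1) = 1 · 8 = 8
  d = 3: Id(3) · φ(15/3) = 3 · 4 = 12
  d = 5: Id(5) · φ(15/5) = 5 · 2 = 10
  d = 15: Id(15) · φ(15/15) = 15 · 1 = 15
Summing: (Id * φ)(15) = 8 + 12 + 10 + 15 = 45.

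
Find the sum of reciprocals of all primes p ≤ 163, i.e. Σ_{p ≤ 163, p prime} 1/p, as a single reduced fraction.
Σ 1/p = 10988187442690106858194788089546541159451476081371138484805233167/5766152219975951659023630035336134306565384015606066319856068810

π(163) = 38, so the primes ≤ 163 are [2, 3, 5, 7, 11, 13, 17, 19, 23, 29, 31, 37, 41, 43, 47, 53, 59, 61, 67, 71, 73, 79, 83, 89, 97, 101, 103, 107, 109, 113, 127, 131, 137, 139, 149, 151, 157, 163]. Summing 1/p over these primes: 10988187442690106858194788089546541159451476081371138484805233167/5766152219975951659023630035336134306565384015606066319856068810 ≈ 1.9056. Mertens estimate ln ln(163) + 0.2615 ≈ 1.8895.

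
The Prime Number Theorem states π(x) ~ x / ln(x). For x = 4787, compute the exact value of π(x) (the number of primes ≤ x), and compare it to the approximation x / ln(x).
π(4787) = 643;  x/ln(x) ≈ 564.93;  relative error ≈ 12.14%.

Directly count primes up to 4787: π(4787) = 643. The PNT approximation gives 4787/ln(4787) ≈ 4787/8.47366 ≈ 564.93. Relative error (π(x) − x/ln(x)) / π(x) ≈ 12.14%; the approximation is known to undercount slightly (Li(x) is a better estimate).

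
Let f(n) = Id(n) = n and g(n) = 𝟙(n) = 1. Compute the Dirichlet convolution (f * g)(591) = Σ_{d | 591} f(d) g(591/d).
(Id * 𝟙)(591) = 792

Divisors of 591: [1, 3, 197, 591]. For each d | 591:
  d = 1: Id(1) · 𝟙(591/1) = 1 · 1 = 1
  d = 3: Id(3) · 𝟙(591/3) = 3 · 1 = 3
  d = 197: Id(197) · 𝟙(591/197) = 197 · 1 = 197
  d = 591: Id(591) · 𝟙(591/591) = 591 · 1 = 591
Summing: (Id * 𝟙)(591) = 1 + 3 + 197 + 591 = 792.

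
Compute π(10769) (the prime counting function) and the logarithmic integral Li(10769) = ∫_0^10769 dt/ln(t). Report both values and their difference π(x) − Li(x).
π(10769) = 1311;  Li(10769) ≈ 1329.29;  π(x) − Li(x) ≈ -18.29.

Direct count of primes ≤ 10769 gives π(10769) = 1311. Numerical evaluation of the logarithmic integral gives Li(10769) ≈ 1329.29. The difference π(x) − Li(x) ≈ -18.29 is typically negative for small/moderate x (Li(x) overestimates), though Littlewood's theorem shows this sign changes infinitely often.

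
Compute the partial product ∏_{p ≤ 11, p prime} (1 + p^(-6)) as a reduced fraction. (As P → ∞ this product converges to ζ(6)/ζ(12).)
∏ = 15453694564228141/15193991508488100

The primes p ≤ 11 are [2, 3, 5, 7, 11]. For each, (1 + 1/p^6) = (p^6 + 1)/p^6. Multiplying these fractions over p ∈ [2, 3, 5, 7, 11] gives 15453694564228141/15193991508488100. (In the limit P → ∞ this tends to ζ(6)/ζ(12).)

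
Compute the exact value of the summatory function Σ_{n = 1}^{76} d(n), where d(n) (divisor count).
Σ_{n ≤ 76} d(n) = 344

Compute d(n) for each 1 ≤ n ≤ 76: d(1) = 1, d(2) = 2, d(3) = 2, d(4) = 3, d(5) = 2, d(6) = 4, d(7) = 2, d(8) = 4, d(9) = 3, d(10) = 4, d(11) = 2, d(12) = 6, d(13) = 2, d(14) = 4, d(15) = 4, d(16) = 5, d(17) = 2, d(18) = 6, d(19) = 2, d(20) = 6, d(21) = 4, d(22) = 4, d(23) = 2, d(24) = 8, d(25) = 3, d(26) = 4, d(27) = 4, d(28) = 6, d(29) = 2, d(30) = 8, d(31) = 2, d(32) = 6, d(33) = 4, d(34) = 4, d(35) = 4, d(36) = 9, d(37) = 2, d(38) = 4, d(39) = 4, d(40) = 8, d(41) = 2, d(42) = 8, d(43) = 2, d(44) = 6, d(45) = 6, d(46) = 4, d(47) = 2, d(48) = 10, d(49) = 3, d(50) = 6, d(51) = 4, d(52) = 6, d(53) = 2, d(54) = 8, d(55) = 4, d(56) = 8, d(57) = 4, d(58) = 4, d(59) = 2, d(60) = 12, d(61) = 2, d(62) = 4, d(63) = 6, d(64) = 7, d(65) = 4, d(66) = 8, d(67) = 2, d(68) = 6, d(69) = 4, d(70) = 8, d(71) = 2, d(72) = 12, d(73) = 2, d(74) = 4, d(75) = 6, d(76) = 6. Summing all 76 values: 344. (Dirichlet's divisor formula: Σ_{n ≤ x} d(n) = x ln(x) + (2γ − 1) x + O(√x). For x = 76, the asymptotic estimate is ≈ 340.87.)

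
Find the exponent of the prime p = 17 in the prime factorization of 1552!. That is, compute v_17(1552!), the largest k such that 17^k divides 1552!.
v_17(1552!) = 96

Legendre's formula: v_p(n!) = Σ_{k ≥ 1} ⌊n / p^k⌋. For p = 17, n = 1552, the terms are:
  ⌊1552/17^1⌋ = ⌊1552/17⌋ = 91
  ⌊1552/17^2⌋ = ⌊1552/289⌋ = 5
(the next term ⌊1552/17^3⌋ = 0, terminating the sum). Summing: v_17(1552!) = 91 + 5 = 96.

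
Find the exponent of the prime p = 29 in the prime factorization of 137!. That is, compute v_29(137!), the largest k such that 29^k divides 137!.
v_29(137!) = 4

Legendre's formula: v_p(n!) = Σ_{k ≥ 1} ⌊n / p^k⌋. For p = 29, n = 137, the terms are:
  ⌊137/29^1⌋ = ⌊137/29⌋ = 4
(the next term ⌊137/29^2⌋ = 0, terminating the sum). Summing: v_29(137!) = 4 = 4.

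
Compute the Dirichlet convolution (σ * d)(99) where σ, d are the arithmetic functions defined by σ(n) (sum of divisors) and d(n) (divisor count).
(σ * d)(99) = 336

Divisors of 99: [1, 3, 9, 11, 33, 99]. For each d | 99:
  d = 1: σ(1) · d(99/1) = 1 · 6 = 6
  d = 3: σ(3) · d(99/3) = 4 · 4 = 16
  d = 9: σ(9) · d(99/9) = 13 · 2 = 26
  d = 11: σ(11) · d(99/11) = 12 · 3 = 36
  d = 33: σ(33) · d(99/33) = 48 · 2 = 96
  d = 99: σ(99) · d(99/99) = 156 · 1 = 156
Summing: (σ * d)(99) = 6 + 16 + 26 + 36 + 96 + 156 = 336.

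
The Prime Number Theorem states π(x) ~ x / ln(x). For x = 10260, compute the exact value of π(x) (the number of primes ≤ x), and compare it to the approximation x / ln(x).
π(10260) = 1258;  x/ln(x) ≈ 1110.87;  relative error ≈ 11.70%.

Directly count primes up to 10260: π(10260) = 1258. The PNT approximation gives 10260/ln(10260) ≈ 10260/9.23601 ≈ 1110.87. Relative error (π(x) − x/ln(x)) / π(x) ≈ 11.70%; the approximation is known to undercount slightly (Li(x) is a better estimate).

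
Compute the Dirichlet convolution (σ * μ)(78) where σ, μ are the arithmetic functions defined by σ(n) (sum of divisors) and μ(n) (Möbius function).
(σ * μ)(78) = 78

Divisors of 78: [1, 2, 3, 6, 13, 26, 39, 78]. For each d | 78:
  d = 1: σ(1) · μ(78/1) = 1 · -1 = -1
  d = 2: σ(2) · μ(78/2) = 3 · 1 = 3
  d = 3: σ(3) · μ(78/3) = 4 · 1 = 4
  d = 6: σ(6) · μ(78/6) = 12 · -1 = -12
  d = 13: σ(13) · μ(78/13) = 14 · 1 = 14
  d = 26: σ(26) · μ(78/26) = 42 · -1 = -42
  d = 39: σ(39) · μ(78/39) = 56 · -1 = -56
  d = 78: σ(78) · μ(78/78) = 168 · 1 = 168
Summing: (σ * μ)(78) = -1 + 3 + 4 + -12 + 14 + -42 + -56 + 168 = 78.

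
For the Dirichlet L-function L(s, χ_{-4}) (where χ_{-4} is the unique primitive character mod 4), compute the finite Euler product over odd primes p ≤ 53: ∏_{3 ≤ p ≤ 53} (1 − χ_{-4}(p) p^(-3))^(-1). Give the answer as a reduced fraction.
∏ = 825131832927904152751703886265311831503045/851571808026684219819301170519057245405184

The odd primes p ≤ 53 are [3, 5, 7, 11, 13, 17, 19, 23, 29, 31, 37, 41, 43, 47, 53]. For each, χ(p) = 1 if p ≡ 1 mod 4, χ(p) = −1 if p ≡ 3 mod 4. Taking (1 − χ(p)/p^3)^(-1) = p^3/(p^3 − χ(p)): (1 − (-1)/3^3)^(-1) · (1 − (1)/5^3)^(-1) · (1 − (-1)/7^3)^(-1) · (1 − (-1)/11^3)^(-1) · (1 − (1)/13^3)^(-1) · (1 − (1)/17^3)^(-1) · (1 − (-1)/19^3)^(-1) · (1 − (-1)/23^3)^(-1) · (1 − (1)/29^3)^(-1) · (1 − (-1)/31^3)^(-1) · (1 − (1)/37^3)^(-1) · (1 − (1)/41^3)^(-1) · (1 − (-1)/43^3)^(-1) · (1 − (-1)/47^3)^(-1) · (1 − (1)/53^3)^(-1) = 825131832927904152751703886265311831503045/851571808026684219819301170519057245405184.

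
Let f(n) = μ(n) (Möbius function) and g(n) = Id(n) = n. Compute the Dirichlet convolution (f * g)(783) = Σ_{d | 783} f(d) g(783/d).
(μ * Id)(783) = 504

Divisors of 783: [1, 3, 9, 27, 29, 87, 261, 783]. For each d | 783:
  d = 1: μ(1) · Id(783/1) = 1 · 783 = 783
  d = 3: μ(3) · Id(783/3) = -1 · 261 = -261
  d = 9: μ(9) · Id(783/9) = 0 · 87 = 0
  d = 27: μ(27) · Id(783/27) = 0 · 29 = 0
  d = 29: μ(29) · Id(783/29) = -1 · 27 = -27
  d = 87: μ(87) · Id(783/87) = 1 · 9 = 9
  d = 261: μ(261) · Id(783/261) = 0 · 3 = 0
  d = 783: μ(783) · Id(783/783) = 0 · 1 = 0
Summing: (μ * Id)(783) = 783 + -261 + 0 + 0 + -27 + 9 + 0 + 0 = 504.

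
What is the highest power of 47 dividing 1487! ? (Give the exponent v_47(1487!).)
v_47(1487!) = 31

Legendre's formula: v_p(n!) = Σ_{k ≥ 1} ⌊n / p^k⌋. For p = 47, n = 1487, the terms are:
  ⌊1487/47^1⌋ = ⌊1487/47⌋ = 31
(the next term ⌊1487/47^2⌋ = 0, terminating the sum). Summing: v_47(1487!) = 31 = 31.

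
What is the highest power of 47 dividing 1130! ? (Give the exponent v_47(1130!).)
v_47(1130!) = 24

Legendre's formula: v_p(n!) = Σ_{k ≥ 1} ⌊n / p^k⌋. For p = 47, n = 1130, the terms are:
  ⌊1130/47^1⌋ = ⌊1130/47⌋ = 24
(the next term ⌊1130/47^2⌋ = 0, terminating the sum). Summing: v_47(1130!) = 24 = 24.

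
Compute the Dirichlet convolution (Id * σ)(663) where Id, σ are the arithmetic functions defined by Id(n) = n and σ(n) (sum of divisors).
(Id * σ)(663) = 6615

Divisors of 663: [1, 3, 13, 17, 39, 51, 221, 663]. For each d | 663:
  d = 1: Id(1) · σ(663/1) = 1 · 1008 = 1008
  d = 3: Id(3) · σ(663/3) = 3 · 252 = 756
  d = 13: Id(13) · σ(663/13) = 13 · 72 = 936
  d = 17: Id(17) · σ(663/17) = 17 · 56 = 952
  d = 39: Id(39) · σ(663/39) = 39 · 18 = 702
  d = 51: Id(51) · σ(663/51) = 51 · 14 = 714
  d = 221: Id(221) · σ(663/221) = 221 · 4 = 884
  d = 663: Id(663) · σ(663/663) = 663 · 1 = 663
Summing: (Id * σ)(663) = 1008 + 756 + 936 + 952 + 702 + 714 + 884 + 663 = 6615.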